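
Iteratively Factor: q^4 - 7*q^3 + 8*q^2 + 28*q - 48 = (q - 3)*(q^3 - 4*q^2 - 4*q + 16) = (q - 3)*(q - 2)*(q^2 - 2*q - 8) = (q - 4)*(q - 3)*(q - 2)*(q + 2)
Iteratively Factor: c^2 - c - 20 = (c + 4)*(c - 5)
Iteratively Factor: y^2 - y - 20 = (y - 5)*(y + 4)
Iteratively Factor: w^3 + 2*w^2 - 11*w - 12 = (w + 4)*(w^2 - 2*w - 3) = (w + 1)*(w + 4)*(w - 3)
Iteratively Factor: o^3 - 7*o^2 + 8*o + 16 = (o - 4)*(o^2 - 3*o - 4) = (o - 4)^2*(o + 1)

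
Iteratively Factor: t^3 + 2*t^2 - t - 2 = (t + 1)*(t^2 + t - 2) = (t - 1)*(t + 1)*(t + 2)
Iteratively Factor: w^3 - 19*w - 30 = (w + 2)*(w^2 - 2*w - 15) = (w - 5)*(w + 2)*(w + 3)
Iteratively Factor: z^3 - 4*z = (z - 2)*(z^2 + 2*z) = z*(z - 2)*(z + 2)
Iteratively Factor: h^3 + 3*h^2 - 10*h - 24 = (h + 2)*(h^2 + h - 12) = (h + 2)*(h + 4)*(h - 3)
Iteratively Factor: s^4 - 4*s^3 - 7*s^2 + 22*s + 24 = (s - 4)*(s^3 - 7*s - 6) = (s - 4)*(s - 3)*(s^2 + 3*s + 2) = (s - 4)*(s - 3)*(s + 1)*(s + 2)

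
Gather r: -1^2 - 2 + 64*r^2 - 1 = 64*r^2 - 4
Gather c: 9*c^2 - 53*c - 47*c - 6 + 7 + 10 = 9*c^2 - 100*c + 11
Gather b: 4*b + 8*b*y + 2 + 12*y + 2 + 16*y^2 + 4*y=b*(8*y + 4) + 16*y^2 + 16*y + 4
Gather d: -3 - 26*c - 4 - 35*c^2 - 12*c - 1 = -35*c^2 - 38*c - 8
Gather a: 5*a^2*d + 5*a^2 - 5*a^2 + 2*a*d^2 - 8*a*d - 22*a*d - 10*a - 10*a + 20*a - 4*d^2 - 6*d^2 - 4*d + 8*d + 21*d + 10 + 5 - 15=5*a^2*d + a*(2*d^2 - 30*d) - 10*d^2 + 25*d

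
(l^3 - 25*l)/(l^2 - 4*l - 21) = l*(25 - l^2)/(-l^2 + 4*l + 21)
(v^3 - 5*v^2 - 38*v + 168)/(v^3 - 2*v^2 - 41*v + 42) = (v - 4)/(v - 1)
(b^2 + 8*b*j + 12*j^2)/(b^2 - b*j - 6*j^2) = (b + 6*j)/(b - 3*j)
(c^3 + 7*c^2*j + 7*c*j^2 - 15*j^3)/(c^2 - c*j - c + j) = (c^2 + 8*c*j + 15*j^2)/(c - 1)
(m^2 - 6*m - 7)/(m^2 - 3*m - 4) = (m - 7)/(m - 4)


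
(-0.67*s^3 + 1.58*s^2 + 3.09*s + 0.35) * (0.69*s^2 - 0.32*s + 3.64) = -0.4623*s^5 + 1.3046*s^4 - 0.8123*s^3 + 5.0039*s^2 + 11.1356*s + 1.274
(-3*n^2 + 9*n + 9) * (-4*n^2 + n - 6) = 12*n^4 - 39*n^3 - 9*n^2 - 45*n - 54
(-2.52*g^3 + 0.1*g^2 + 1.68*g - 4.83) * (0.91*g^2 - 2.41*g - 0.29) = -2.2932*g^5 + 6.1642*g^4 + 2.0186*g^3 - 8.4731*g^2 + 11.1531*g + 1.4007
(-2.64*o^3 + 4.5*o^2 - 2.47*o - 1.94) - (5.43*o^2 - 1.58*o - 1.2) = -2.64*o^3 - 0.93*o^2 - 0.89*o - 0.74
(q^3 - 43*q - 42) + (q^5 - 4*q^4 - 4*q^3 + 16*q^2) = q^5 - 4*q^4 - 3*q^3 + 16*q^2 - 43*q - 42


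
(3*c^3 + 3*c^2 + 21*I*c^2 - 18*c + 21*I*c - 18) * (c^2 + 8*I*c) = 3*c^5 + 3*c^4 + 45*I*c^4 - 186*c^3 + 45*I*c^3 - 186*c^2 - 144*I*c^2 - 144*I*c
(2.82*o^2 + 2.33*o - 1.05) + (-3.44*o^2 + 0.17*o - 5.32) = -0.62*o^2 + 2.5*o - 6.37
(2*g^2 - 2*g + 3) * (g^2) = 2*g^4 - 2*g^3 + 3*g^2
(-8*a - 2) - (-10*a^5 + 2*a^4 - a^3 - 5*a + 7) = 10*a^5 - 2*a^4 + a^3 - 3*a - 9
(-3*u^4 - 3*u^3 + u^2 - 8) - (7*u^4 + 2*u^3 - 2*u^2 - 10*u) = -10*u^4 - 5*u^3 + 3*u^2 + 10*u - 8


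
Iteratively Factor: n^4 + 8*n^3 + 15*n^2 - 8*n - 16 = (n + 4)*(n^3 + 4*n^2 - n - 4) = (n + 4)^2*(n^2 - 1) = (n - 1)*(n + 4)^2*(n + 1)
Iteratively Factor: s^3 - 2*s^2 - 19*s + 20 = (s - 5)*(s^2 + 3*s - 4) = (s - 5)*(s + 4)*(s - 1)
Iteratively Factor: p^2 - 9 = (p - 3)*(p + 3)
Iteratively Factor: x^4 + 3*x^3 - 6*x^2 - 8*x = (x + 1)*(x^3 + 2*x^2 - 8*x) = x*(x + 1)*(x^2 + 2*x - 8) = x*(x + 1)*(x + 4)*(x - 2)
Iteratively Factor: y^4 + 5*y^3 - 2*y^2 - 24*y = (y)*(y^3 + 5*y^2 - 2*y - 24) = y*(y + 4)*(y^2 + y - 6) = y*(y + 3)*(y + 4)*(y - 2)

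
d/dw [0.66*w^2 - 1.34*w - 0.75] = 1.32*w - 1.34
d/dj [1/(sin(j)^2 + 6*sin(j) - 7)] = -2*(sin(j) + 3)*cos(j)/(sin(j)^2 + 6*sin(j) - 7)^2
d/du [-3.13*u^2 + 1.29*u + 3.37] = 1.29 - 6.26*u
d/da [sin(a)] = cos(a)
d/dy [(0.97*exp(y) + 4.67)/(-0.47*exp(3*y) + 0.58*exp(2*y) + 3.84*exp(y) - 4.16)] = (0.9118*exp(3*y) + 6.0221*exp(2*y) - 5.4172*exp(y) - 21.968)*exp(y)/(0.2209*exp(6*y) - 0.5452*exp(5*y) - 3.2732*exp(4*y) + 8.3648*exp(3*y) + 9.92*exp(2*y) - 31.9488*exp(y) + 17.3056)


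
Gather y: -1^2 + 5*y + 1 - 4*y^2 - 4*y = -4*y^2 + y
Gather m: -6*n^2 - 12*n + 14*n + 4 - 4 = -6*n^2 + 2*n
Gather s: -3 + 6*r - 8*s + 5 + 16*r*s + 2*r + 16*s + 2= 8*r + s*(16*r + 8) + 4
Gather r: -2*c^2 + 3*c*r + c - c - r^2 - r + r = -2*c^2 + 3*c*r - r^2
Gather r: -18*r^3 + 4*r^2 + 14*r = -18*r^3 + 4*r^2 + 14*r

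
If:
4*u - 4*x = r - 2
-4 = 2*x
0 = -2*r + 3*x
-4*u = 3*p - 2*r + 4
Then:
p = 1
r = -3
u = -13/4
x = -2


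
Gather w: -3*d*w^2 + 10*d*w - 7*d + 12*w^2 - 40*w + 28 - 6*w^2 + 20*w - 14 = -7*d + w^2*(6 - 3*d) + w*(10*d - 20) + 14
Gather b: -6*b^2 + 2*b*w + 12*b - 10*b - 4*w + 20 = -6*b^2 + b*(2*w + 2) - 4*w + 20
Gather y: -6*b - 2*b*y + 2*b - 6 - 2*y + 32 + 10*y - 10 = -4*b + y*(8 - 2*b) + 16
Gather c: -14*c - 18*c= -32*c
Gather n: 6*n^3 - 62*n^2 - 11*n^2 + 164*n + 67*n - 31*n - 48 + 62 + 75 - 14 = 6*n^3 - 73*n^2 + 200*n + 75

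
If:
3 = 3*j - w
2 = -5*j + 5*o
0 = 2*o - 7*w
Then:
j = 109/95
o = 147/95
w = 42/95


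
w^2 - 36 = (w - 6)*(w + 6)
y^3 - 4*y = y*(y - 2)*(y + 2)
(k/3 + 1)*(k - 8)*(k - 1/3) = k^3/3 - 16*k^2/9 - 67*k/9 + 8/3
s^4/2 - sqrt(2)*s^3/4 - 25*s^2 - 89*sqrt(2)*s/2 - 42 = (s/2 + sqrt(2)/2)*(s - 6*sqrt(2))*(s + sqrt(2))*(s + 7*sqrt(2)/2)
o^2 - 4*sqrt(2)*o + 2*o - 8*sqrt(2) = (o + 2)*(o - 4*sqrt(2))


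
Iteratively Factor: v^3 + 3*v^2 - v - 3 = (v - 1)*(v^2 + 4*v + 3) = (v - 1)*(v + 1)*(v + 3)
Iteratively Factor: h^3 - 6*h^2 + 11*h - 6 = (h - 2)*(h^2 - 4*h + 3) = (h - 2)*(h - 1)*(h - 3)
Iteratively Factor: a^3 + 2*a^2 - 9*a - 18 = (a + 3)*(a^2 - a - 6) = (a + 2)*(a + 3)*(a - 3)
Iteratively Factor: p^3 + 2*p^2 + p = (p + 1)*(p^2 + p) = p*(p + 1)*(p + 1)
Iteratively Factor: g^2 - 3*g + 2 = (g - 1)*(g - 2)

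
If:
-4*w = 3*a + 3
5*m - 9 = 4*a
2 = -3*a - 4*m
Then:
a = -46/31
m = 19/31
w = 45/124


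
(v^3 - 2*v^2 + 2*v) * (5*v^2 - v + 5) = 5*v^5 - 11*v^4 + 17*v^3 - 12*v^2 + 10*v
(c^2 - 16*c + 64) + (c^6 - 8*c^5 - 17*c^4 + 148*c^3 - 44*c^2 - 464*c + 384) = c^6 - 8*c^5 - 17*c^4 + 148*c^3 - 43*c^2 - 480*c + 448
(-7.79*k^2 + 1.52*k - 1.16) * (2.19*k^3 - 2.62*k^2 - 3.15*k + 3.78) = -17.0601*k^5 + 23.7386*k^4 + 18.0157*k^3 - 31.195*k^2 + 9.3996*k - 4.3848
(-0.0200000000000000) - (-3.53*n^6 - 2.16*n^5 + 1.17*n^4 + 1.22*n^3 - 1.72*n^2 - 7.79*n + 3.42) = 3.53*n^6 + 2.16*n^5 - 1.17*n^4 - 1.22*n^3 + 1.72*n^2 + 7.79*n - 3.44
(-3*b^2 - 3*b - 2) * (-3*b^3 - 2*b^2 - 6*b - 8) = 9*b^5 + 15*b^4 + 30*b^3 + 46*b^2 + 36*b + 16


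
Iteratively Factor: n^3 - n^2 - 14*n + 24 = (n + 4)*(n^2 - 5*n + 6) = (n - 2)*(n + 4)*(n - 3)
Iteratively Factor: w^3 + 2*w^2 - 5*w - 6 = (w - 2)*(w^2 + 4*w + 3) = (w - 2)*(w + 3)*(w + 1)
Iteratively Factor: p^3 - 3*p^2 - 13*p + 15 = (p + 3)*(p^2 - 6*p + 5) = (p - 1)*(p + 3)*(p - 5)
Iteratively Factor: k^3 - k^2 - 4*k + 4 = (k - 2)*(k^2 + k - 2) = (k - 2)*(k - 1)*(k + 2)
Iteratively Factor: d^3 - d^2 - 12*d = (d)*(d^2 - d - 12) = d*(d - 4)*(d + 3)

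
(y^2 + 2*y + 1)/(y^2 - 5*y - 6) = (y + 1)/(y - 6)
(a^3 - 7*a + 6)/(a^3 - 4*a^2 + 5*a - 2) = (a + 3)/(a - 1)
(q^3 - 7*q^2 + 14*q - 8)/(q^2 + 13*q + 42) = (q^3 - 7*q^2 + 14*q - 8)/(q^2 + 13*q + 42)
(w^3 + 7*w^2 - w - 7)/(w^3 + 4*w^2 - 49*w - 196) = (w^2 - 1)/(w^2 - 3*w - 28)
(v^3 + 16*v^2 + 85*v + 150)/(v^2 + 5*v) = v + 11 + 30/v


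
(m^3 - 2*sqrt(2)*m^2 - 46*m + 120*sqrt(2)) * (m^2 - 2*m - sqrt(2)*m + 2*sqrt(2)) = m^5 - 3*sqrt(2)*m^4 - 2*m^4 - 42*m^3 + 6*sqrt(2)*m^3 + 84*m^2 + 166*sqrt(2)*m^2 - 332*sqrt(2)*m - 240*m + 480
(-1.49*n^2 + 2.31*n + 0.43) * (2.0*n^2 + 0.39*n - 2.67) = -2.98*n^4 + 4.0389*n^3 + 5.7392*n^2 - 6.0*n - 1.1481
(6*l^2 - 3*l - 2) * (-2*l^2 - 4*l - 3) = -12*l^4 - 18*l^3 - 2*l^2 + 17*l + 6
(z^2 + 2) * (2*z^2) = 2*z^4 + 4*z^2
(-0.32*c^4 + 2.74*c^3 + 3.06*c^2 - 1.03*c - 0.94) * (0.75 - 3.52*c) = 1.1264*c^5 - 9.8848*c^4 - 8.7162*c^3 + 5.9206*c^2 + 2.5363*c - 0.705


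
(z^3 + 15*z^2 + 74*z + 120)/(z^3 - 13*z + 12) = (z^2 + 11*z + 30)/(z^2 - 4*z + 3)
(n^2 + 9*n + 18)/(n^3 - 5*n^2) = (n^2 + 9*n + 18)/(n^2*(n - 5))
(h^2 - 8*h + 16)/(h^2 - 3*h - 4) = (h - 4)/(h + 1)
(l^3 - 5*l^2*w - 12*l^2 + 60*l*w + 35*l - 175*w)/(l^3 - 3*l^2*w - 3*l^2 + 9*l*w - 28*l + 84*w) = (-l^2 + 5*l*w + 5*l - 25*w)/(-l^2 + 3*l*w - 4*l + 12*w)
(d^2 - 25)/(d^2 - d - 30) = (d - 5)/(d - 6)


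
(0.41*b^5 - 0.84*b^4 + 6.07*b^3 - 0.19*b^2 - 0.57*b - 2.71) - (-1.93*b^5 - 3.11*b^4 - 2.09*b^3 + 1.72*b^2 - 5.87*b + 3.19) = 2.34*b^5 + 2.27*b^4 + 8.16*b^3 - 1.91*b^2 + 5.3*b - 5.9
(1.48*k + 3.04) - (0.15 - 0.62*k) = 2.1*k + 2.89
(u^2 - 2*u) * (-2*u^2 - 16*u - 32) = -2*u^4 - 12*u^3 + 64*u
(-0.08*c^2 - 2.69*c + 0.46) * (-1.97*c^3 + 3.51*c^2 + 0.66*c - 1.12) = 0.1576*c^5 + 5.0185*c^4 - 10.4009*c^3 - 0.0711999999999999*c^2 + 3.3164*c - 0.5152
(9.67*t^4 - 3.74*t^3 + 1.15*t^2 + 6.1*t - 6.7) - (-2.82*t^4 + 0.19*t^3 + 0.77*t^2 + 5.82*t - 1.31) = 12.49*t^4 - 3.93*t^3 + 0.38*t^2 + 0.279999999999999*t - 5.39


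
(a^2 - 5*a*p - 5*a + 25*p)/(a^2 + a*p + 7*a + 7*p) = (a^2 - 5*a*p - 5*a + 25*p)/(a^2 + a*p + 7*a + 7*p)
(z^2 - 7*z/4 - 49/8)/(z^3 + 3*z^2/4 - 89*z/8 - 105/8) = (4*z + 7)/(4*z^2 + 17*z + 15)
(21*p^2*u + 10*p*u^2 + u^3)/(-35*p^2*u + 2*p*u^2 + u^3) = (-3*p - u)/(5*p - u)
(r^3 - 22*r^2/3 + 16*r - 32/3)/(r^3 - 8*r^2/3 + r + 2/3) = (3*r^2 - 16*r + 16)/(3*r^2 - 2*r - 1)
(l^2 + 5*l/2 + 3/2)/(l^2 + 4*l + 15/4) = 2*(l + 1)/(2*l + 5)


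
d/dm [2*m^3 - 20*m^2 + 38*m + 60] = 6*m^2 - 40*m + 38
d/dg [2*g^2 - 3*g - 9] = 4*g - 3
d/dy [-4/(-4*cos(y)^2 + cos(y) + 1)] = 4*(8*cos(y) - 1)*sin(y)/(-4*cos(y)^2 + cos(y) + 1)^2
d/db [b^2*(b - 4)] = b*(3*b - 8)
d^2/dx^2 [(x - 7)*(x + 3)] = 2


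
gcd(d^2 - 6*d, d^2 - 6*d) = d^2 - 6*d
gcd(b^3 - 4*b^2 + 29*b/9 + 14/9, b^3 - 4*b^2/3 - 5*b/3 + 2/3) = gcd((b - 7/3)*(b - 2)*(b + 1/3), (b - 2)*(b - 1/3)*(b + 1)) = b - 2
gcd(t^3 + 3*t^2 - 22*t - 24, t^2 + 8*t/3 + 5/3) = t + 1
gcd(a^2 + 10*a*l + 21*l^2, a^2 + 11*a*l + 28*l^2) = a + 7*l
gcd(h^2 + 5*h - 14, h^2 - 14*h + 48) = 1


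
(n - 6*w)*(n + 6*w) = n^2 - 36*w^2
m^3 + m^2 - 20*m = m*(m - 4)*(m + 5)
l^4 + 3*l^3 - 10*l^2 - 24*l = l*(l - 3)*(l + 2)*(l + 4)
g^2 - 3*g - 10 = (g - 5)*(g + 2)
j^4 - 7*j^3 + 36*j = j*(j - 6)*(j - 3)*(j + 2)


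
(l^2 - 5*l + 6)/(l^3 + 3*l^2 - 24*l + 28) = (l - 3)/(l^2 + 5*l - 14)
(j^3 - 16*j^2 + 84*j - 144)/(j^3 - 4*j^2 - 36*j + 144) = (j - 6)/(j + 6)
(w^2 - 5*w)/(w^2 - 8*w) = (w - 5)/(w - 8)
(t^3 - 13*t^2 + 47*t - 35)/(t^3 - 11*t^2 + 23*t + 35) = (t - 1)/(t + 1)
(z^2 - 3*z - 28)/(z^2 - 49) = (z + 4)/(z + 7)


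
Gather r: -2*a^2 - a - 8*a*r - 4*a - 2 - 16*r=-2*a^2 - 5*a + r*(-8*a - 16) - 2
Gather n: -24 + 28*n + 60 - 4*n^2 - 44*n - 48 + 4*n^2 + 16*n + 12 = 0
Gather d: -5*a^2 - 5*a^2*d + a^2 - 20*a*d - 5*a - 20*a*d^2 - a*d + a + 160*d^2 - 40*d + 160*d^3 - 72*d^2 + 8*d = -4*a^2 - 4*a + 160*d^3 + d^2*(88 - 20*a) + d*(-5*a^2 - 21*a - 32)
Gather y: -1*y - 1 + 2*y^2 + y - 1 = 2*y^2 - 2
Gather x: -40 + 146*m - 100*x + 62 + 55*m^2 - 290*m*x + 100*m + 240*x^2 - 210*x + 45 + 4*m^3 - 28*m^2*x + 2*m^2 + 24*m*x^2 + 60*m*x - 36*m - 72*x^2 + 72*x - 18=4*m^3 + 57*m^2 + 210*m + x^2*(24*m + 168) + x*(-28*m^2 - 230*m - 238) + 49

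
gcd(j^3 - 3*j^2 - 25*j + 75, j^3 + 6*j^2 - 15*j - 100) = j + 5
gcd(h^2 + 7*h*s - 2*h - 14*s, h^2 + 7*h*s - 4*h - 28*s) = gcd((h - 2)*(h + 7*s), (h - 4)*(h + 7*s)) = h + 7*s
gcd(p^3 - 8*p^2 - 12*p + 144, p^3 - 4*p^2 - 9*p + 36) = 1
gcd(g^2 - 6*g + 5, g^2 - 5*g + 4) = g - 1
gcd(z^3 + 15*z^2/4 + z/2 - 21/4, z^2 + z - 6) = z + 3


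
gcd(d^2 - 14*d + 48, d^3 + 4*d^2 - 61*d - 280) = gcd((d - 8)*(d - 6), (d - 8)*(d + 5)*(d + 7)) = d - 8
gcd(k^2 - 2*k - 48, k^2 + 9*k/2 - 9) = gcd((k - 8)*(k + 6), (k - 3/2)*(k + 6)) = k + 6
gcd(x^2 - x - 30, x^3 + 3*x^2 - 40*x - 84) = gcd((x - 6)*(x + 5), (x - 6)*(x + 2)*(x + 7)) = x - 6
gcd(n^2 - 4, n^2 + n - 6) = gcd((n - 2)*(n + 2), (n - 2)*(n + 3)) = n - 2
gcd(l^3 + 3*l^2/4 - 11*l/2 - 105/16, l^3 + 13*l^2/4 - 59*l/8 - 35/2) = l^2 - 3*l/4 - 35/8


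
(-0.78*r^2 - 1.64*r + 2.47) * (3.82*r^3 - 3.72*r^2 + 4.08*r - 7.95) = -2.9796*r^5 - 3.3632*r^4 + 12.3538*r^3 - 9.6786*r^2 + 23.1156*r - 19.6365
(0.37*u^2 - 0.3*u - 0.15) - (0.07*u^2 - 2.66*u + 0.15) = 0.3*u^2 + 2.36*u - 0.3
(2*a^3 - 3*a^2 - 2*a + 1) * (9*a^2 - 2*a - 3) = 18*a^5 - 31*a^4 - 18*a^3 + 22*a^2 + 4*a - 3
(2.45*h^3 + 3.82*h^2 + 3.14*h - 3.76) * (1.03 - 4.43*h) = -10.8535*h^4 - 14.3991*h^3 - 9.9756*h^2 + 19.891*h - 3.8728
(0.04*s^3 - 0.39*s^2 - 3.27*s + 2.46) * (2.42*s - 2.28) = 0.0968*s^4 - 1.035*s^3 - 7.0242*s^2 + 13.4088*s - 5.6088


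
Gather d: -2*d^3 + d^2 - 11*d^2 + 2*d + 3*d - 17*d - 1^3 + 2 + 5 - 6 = -2*d^3 - 10*d^2 - 12*d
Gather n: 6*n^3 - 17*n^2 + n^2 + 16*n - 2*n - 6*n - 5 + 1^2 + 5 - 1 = 6*n^3 - 16*n^2 + 8*n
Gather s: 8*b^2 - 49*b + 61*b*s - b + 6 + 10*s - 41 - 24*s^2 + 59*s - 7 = 8*b^2 - 50*b - 24*s^2 + s*(61*b + 69) - 42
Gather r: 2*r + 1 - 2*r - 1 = 0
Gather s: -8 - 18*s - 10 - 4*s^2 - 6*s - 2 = -4*s^2 - 24*s - 20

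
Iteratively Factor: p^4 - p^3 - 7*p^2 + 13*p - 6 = (p - 2)*(p^3 + p^2 - 5*p + 3) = (p - 2)*(p - 1)*(p^2 + 2*p - 3) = (p - 2)*(p - 1)^2*(p + 3)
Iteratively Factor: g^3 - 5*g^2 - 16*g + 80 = (g + 4)*(g^2 - 9*g + 20) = (g - 4)*(g + 4)*(g - 5)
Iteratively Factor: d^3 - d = (d - 1)*(d^2 + d) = (d - 1)*(d + 1)*(d)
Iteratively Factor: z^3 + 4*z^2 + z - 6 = (z + 3)*(z^2 + z - 2) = (z - 1)*(z + 3)*(z + 2)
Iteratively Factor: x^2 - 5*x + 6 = (x - 2)*(x - 3)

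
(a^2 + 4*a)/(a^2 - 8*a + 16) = a*(a + 4)/(a^2 - 8*a + 16)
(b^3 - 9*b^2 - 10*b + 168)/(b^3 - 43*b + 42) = (b^2 - 3*b - 28)/(b^2 + 6*b - 7)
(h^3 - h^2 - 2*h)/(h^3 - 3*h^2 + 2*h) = (h + 1)/(h - 1)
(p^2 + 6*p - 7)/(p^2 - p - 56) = (p - 1)/(p - 8)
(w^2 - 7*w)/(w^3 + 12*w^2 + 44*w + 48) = w*(w - 7)/(w^3 + 12*w^2 + 44*w + 48)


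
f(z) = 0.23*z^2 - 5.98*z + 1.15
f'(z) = 0.46*z - 5.98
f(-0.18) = 2.23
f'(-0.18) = -6.06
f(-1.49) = 10.57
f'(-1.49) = -6.67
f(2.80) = -13.79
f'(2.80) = -4.69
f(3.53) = -17.09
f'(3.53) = -4.36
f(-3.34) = 23.69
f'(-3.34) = -7.52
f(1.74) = -8.56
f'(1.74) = -5.18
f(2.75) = -13.56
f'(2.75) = -4.72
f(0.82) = -3.60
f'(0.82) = -5.60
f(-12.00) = 106.03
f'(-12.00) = -11.50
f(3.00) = -14.72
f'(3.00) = -4.60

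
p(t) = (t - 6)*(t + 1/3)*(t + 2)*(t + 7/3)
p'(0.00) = -35.11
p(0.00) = -9.33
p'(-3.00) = -47.78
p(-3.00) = 16.00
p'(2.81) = -100.96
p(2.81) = -248.07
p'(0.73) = -67.64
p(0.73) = -46.86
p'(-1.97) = 5.03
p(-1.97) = 0.14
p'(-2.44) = -10.21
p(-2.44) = 0.83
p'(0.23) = -45.34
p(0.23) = -18.58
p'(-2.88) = -37.76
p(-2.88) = 10.88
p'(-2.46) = -11.17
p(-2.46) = 1.05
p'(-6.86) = -1214.35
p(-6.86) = 1846.49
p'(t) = (t - 6)*(t + 1/3)*(t + 2) + (t - 6)*(t + 1/3)*(t + 7/3) + (t - 6)*(t + 2)*(t + 7/3) + (t + 1/3)*(t + 2)*(t + 7/3) = 4*t^3 - 4*t^2 - 394*t/9 - 316/9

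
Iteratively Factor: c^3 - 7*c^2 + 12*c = (c - 3)*(c^2 - 4*c) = (c - 4)*(c - 3)*(c)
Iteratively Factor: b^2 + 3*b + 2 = (b + 1)*(b + 2)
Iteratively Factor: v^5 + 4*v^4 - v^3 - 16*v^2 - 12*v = (v + 1)*(v^4 + 3*v^3 - 4*v^2 - 12*v) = (v + 1)*(v + 3)*(v^3 - 4*v) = (v - 2)*(v + 1)*(v + 3)*(v^2 + 2*v) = (v - 2)*(v + 1)*(v + 2)*(v + 3)*(v)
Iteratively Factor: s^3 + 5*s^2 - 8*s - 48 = (s - 3)*(s^2 + 8*s + 16) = (s - 3)*(s + 4)*(s + 4)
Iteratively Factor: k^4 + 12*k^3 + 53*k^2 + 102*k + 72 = (k + 2)*(k^3 + 10*k^2 + 33*k + 36) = (k + 2)*(k + 3)*(k^2 + 7*k + 12) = (k + 2)*(k + 3)*(k + 4)*(k + 3)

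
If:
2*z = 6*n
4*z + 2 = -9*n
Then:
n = -2/21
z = -2/7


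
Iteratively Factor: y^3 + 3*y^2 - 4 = (y + 2)*(y^2 + y - 2) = (y + 2)^2*(y - 1)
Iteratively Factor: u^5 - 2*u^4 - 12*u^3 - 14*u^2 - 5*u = (u + 1)*(u^4 - 3*u^3 - 9*u^2 - 5*u) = (u - 5)*(u + 1)*(u^3 + 2*u^2 + u) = (u - 5)*(u + 1)^2*(u^2 + u) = (u - 5)*(u + 1)^3*(u)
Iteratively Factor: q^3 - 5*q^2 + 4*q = (q - 4)*(q^2 - q) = q*(q - 4)*(q - 1)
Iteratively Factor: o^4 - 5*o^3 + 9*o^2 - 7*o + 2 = (o - 1)*(o^3 - 4*o^2 + 5*o - 2) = (o - 2)*(o - 1)*(o^2 - 2*o + 1) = (o - 2)*(o - 1)^2*(o - 1)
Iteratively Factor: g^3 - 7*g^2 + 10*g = (g)*(g^2 - 7*g + 10) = g*(g - 2)*(g - 5)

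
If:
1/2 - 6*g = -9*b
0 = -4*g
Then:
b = -1/18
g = 0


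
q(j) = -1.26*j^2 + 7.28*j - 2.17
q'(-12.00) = 37.52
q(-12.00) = -270.97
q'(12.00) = -22.96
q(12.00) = -96.25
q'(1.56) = 3.35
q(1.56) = 6.12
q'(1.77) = 2.82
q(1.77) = 6.77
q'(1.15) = 4.38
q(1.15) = 4.54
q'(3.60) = -1.79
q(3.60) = 7.71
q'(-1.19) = 10.28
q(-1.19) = -12.62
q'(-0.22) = 7.83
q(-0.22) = -3.83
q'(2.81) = 0.20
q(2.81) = 8.34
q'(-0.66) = 8.94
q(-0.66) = -7.52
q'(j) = 7.28 - 2.52*j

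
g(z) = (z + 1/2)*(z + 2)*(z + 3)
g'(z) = (z + 1/2)*(z + 2) + (z + 1/2)*(z + 3) + (z + 2)*(z + 3)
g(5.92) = 453.55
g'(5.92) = 178.76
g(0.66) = 11.29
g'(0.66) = 17.07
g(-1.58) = -0.64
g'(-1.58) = -1.39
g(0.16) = 4.50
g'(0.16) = 10.34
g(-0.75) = -0.70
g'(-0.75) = 1.94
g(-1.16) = -1.02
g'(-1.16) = -0.22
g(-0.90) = -0.92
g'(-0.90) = 1.03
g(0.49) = 8.60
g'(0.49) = 14.61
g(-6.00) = -66.00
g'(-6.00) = 50.50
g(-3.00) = 0.00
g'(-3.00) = 2.50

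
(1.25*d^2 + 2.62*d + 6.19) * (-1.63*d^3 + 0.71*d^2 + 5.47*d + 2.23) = -2.0375*d^5 - 3.3831*d^4 - 1.392*d^3 + 21.5138*d^2 + 39.7019*d + 13.8037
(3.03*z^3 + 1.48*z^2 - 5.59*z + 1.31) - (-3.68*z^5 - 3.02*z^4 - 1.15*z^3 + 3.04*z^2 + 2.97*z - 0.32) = 3.68*z^5 + 3.02*z^4 + 4.18*z^3 - 1.56*z^2 - 8.56*z + 1.63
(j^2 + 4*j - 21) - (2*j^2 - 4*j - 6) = -j^2 + 8*j - 15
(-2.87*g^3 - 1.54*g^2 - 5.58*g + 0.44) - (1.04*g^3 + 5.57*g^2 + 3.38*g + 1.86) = -3.91*g^3 - 7.11*g^2 - 8.96*g - 1.42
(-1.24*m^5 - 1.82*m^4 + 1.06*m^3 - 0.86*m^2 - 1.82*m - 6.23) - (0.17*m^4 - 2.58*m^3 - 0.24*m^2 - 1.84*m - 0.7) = -1.24*m^5 - 1.99*m^4 + 3.64*m^3 - 0.62*m^2 + 0.02*m - 5.53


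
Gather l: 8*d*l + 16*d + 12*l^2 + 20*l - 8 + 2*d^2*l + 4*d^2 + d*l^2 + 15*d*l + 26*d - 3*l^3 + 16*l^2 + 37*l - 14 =4*d^2 + 42*d - 3*l^3 + l^2*(d + 28) + l*(2*d^2 + 23*d + 57) - 22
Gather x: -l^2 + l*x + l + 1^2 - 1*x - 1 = -l^2 + l + x*(l - 1)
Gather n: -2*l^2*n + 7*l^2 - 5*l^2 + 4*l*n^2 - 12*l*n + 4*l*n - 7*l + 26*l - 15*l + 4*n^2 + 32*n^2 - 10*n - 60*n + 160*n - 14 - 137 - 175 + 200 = 2*l^2 + 4*l + n^2*(4*l + 36) + n*(-2*l^2 - 8*l + 90) - 126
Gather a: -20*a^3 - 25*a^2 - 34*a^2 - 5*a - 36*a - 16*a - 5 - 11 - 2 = -20*a^3 - 59*a^2 - 57*a - 18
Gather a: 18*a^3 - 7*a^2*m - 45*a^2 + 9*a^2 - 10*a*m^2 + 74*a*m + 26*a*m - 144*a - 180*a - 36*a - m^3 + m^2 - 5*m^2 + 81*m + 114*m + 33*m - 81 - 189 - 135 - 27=18*a^3 + a^2*(-7*m - 36) + a*(-10*m^2 + 100*m - 360) - m^3 - 4*m^2 + 228*m - 432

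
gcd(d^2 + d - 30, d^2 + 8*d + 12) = d + 6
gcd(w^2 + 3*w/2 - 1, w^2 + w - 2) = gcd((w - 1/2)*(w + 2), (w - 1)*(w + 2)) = w + 2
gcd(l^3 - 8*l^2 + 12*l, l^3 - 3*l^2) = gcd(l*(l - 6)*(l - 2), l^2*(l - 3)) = l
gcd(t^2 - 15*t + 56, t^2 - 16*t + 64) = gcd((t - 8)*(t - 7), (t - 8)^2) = t - 8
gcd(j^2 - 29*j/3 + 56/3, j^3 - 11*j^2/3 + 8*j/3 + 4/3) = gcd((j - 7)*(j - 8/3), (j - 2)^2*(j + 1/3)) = 1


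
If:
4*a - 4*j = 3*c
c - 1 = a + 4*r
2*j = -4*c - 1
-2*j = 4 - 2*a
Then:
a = -23/6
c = 8/3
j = -35/6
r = 11/8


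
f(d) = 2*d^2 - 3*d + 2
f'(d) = 4*d - 3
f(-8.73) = 180.62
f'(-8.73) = -37.92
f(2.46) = 6.72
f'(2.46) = 6.84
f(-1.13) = 7.94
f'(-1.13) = -7.52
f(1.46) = 1.88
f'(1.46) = 2.84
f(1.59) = 2.29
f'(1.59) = 3.36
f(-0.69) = 5.02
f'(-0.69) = -5.76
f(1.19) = 1.26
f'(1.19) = 1.76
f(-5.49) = 78.75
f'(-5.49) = -24.96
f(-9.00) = 191.00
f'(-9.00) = -39.00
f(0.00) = 2.00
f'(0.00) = -3.00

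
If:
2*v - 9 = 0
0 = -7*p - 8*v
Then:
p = -36/7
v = 9/2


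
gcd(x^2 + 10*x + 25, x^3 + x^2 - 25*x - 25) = x + 5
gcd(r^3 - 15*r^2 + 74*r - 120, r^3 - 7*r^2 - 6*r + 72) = r^2 - 10*r + 24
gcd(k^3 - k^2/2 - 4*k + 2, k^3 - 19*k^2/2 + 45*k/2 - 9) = k - 1/2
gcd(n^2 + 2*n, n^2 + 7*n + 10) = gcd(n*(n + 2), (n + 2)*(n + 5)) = n + 2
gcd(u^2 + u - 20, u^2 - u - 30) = u + 5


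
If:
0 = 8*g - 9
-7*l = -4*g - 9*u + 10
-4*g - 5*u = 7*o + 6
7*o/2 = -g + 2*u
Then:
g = 9/8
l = -55/28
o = -71/84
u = -11/12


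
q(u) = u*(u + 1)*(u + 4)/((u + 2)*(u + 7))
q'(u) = -u*(u + 1)*(u + 4)/((u + 2)*(u + 7)^2) + u*(u + 1)/((u + 2)*(u + 7)) - u*(u + 1)*(u + 4)/((u + 2)^2*(u + 7)) + u*(u + 4)/((u + 2)*(u + 7)) + (u + 1)*(u + 4)/((u + 2)*(u + 7)) = (u^4 + 18*u^3 + 83*u^2 + 140*u + 56)/(u^4 + 18*u^3 + 109*u^2 + 252*u + 196)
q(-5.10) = 3.91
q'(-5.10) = -6.06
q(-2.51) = -2.47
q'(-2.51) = -3.33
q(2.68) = 1.45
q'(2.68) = 0.69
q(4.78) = 3.04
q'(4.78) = 0.80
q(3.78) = 2.26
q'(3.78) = 0.76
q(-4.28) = 0.63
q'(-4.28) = -2.56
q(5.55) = 3.66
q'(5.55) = 0.83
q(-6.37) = 29.45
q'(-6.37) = -62.53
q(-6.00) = 15.00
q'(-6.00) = -24.25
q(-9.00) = -25.71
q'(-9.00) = -5.32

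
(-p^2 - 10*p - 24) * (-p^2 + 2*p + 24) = p^4 + 8*p^3 - 20*p^2 - 288*p - 576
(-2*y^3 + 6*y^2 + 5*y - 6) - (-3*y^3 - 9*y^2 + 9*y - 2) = y^3 + 15*y^2 - 4*y - 4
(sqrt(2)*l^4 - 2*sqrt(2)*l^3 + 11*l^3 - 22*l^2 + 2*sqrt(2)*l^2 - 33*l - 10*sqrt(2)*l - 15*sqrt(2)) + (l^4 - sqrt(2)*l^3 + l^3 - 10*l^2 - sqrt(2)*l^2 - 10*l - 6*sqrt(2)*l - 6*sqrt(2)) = l^4 + sqrt(2)*l^4 - 3*sqrt(2)*l^3 + 12*l^3 - 32*l^2 + sqrt(2)*l^2 - 43*l - 16*sqrt(2)*l - 21*sqrt(2)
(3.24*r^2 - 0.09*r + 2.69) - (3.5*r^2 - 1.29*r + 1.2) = -0.26*r^2 + 1.2*r + 1.49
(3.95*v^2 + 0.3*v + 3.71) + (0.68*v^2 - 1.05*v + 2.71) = 4.63*v^2 - 0.75*v + 6.42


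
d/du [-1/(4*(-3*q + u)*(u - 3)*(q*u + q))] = (-(3*q - u)*(u - 3) - (3*q - u)*(u + 1) + (u - 3)*(u + 1))/(4*q*(3*q - u)^2*(u - 3)^2*(u + 1)^2)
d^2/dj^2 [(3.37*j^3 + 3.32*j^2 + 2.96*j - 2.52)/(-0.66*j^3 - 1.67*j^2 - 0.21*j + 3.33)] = (-3.5527136788005e-15*j^7 + 4.53644399999999*j^6 - 4.93376400000005*j^5 - 92.520648*j^4 - 108.853216*j^3 - 130.439322*j^2 - 284.449374*j - 49.519944)/(0.287496*j^9 + 2.182356*j^8 + 5.79645*j^7 + 1.694591*j^6 - 20.177631*j^5 - 30.409398*j^4 + 14.958297*j^3 + 55.11483*j^2 + 6.986007*j - 36.926037)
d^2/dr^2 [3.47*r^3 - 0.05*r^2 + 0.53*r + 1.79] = 20.82*r - 0.1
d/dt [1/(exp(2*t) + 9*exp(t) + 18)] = (-2*exp(t) - 9)*exp(t)/(exp(2*t) + 9*exp(t) + 18)^2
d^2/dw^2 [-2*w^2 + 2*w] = -4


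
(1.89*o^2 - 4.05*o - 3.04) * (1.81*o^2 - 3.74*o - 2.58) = 3.4209*o^4 - 14.3991*o^3 + 4.7684*o^2 + 21.8186*o + 7.8432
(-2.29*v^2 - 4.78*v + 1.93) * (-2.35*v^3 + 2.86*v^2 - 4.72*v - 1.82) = 5.3815*v^5 + 4.6836*v^4 - 7.3975*v^3 + 32.2492*v^2 - 0.409999999999998*v - 3.5126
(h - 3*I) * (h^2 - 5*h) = h^3 - 5*h^2 - 3*I*h^2 + 15*I*h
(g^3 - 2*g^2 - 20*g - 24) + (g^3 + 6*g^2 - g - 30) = 2*g^3 + 4*g^2 - 21*g - 54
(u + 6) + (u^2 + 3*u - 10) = u^2 + 4*u - 4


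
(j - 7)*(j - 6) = j^2 - 13*j + 42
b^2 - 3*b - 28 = (b - 7)*(b + 4)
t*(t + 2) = t^2 + 2*t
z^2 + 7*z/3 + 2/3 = (z + 1/3)*(z + 2)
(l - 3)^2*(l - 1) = l^3 - 7*l^2 + 15*l - 9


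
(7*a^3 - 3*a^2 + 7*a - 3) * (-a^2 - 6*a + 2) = -7*a^5 - 39*a^4 + 25*a^3 - 45*a^2 + 32*a - 6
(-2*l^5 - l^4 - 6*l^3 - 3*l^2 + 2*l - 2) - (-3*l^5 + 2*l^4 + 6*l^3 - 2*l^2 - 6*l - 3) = l^5 - 3*l^4 - 12*l^3 - l^2 + 8*l + 1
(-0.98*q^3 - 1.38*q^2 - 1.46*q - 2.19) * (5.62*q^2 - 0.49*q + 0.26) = -5.5076*q^5 - 7.2754*q^4 - 7.7838*q^3 - 11.9512*q^2 + 0.6935*q - 0.5694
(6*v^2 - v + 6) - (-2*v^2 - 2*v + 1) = 8*v^2 + v + 5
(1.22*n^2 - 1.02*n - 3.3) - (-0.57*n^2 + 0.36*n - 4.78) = 1.79*n^2 - 1.38*n + 1.48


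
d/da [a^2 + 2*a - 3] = 2*a + 2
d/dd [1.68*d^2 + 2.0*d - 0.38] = 3.36*d + 2.0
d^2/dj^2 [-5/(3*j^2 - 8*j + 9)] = 10*(9*j^2 - 24*j - 4*(3*j - 4)^2 + 27)/(3*j^2 - 8*j + 9)^3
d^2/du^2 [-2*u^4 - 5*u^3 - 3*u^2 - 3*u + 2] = -24*u^2 - 30*u - 6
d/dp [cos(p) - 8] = -sin(p)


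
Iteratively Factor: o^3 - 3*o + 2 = (o - 1)*(o^2 + o - 2) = (o - 1)^2*(o + 2)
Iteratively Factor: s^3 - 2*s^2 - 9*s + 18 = (s + 3)*(s^2 - 5*s + 6) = (s - 2)*(s + 3)*(s - 3)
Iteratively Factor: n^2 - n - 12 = (n + 3)*(n - 4)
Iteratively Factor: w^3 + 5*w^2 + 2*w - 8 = (w + 2)*(w^2 + 3*w - 4) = (w + 2)*(w + 4)*(w - 1)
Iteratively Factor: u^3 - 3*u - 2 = (u + 1)*(u^2 - u - 2) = (u - 2)*(u + 1)*(u + 1)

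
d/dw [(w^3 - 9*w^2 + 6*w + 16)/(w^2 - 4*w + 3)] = (w^4 - 8*w^3 + 39*w^2 - 86*w + 82)/(w^4 - 8*w^3 + 22*w^2 - 24*w + 9)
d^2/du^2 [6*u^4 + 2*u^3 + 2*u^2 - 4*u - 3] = 72*u^2 + 12*u + 4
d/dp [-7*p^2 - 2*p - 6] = -14*p - 2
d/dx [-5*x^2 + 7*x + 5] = 7 - 10*x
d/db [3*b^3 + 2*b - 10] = 9*b^2 + 2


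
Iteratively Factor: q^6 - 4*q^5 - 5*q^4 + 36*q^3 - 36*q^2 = (q - 2)*(q^5 - 2*q^4 - 9*q^3 + 18*q^2) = q*(q - 2)*(q^4 - 2*q^3 - 9*q^2 + 18*q) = q*(q - 2)^2*(q^3 - 9*q) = q*(q - 3)*(q - 2)^2*(q^2 + 3*q) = q*(q - 3)*(q - 2)^2*(q + 3)*(q)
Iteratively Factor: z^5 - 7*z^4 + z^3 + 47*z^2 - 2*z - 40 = (z + 2)*(z^4 - 9*z^3 + 19*z^2 + 9*z - 20) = (z - 1)*(z + 2)*(z^3 - 8*z^2 + 11*z + 20) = (z - 1)*(z + 1)*(z + 2)*(z^2 - 9*z + 20) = (z - 5)*(z - 1)*(z + 1)*(z + 2)*(z - 4)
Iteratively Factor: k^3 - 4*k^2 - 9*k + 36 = (k + 3)*(k^2 - 7*k + 12) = (k - 3)*(k + 3)*(k - 4)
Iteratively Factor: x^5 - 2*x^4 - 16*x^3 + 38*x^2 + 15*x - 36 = (x + 1)*(x^4 - 3*x^3 - 13*x^2 + 51*x - 36) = (x - 3)*(x + 1)*(x^3 - 13*x + 12) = (x - 3)*(x + 1)*(x + 4)*(x^2 - 4*x + 3) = (x - 3)*(x - 1)*(x + 1)*(x + 4)*(x - 3)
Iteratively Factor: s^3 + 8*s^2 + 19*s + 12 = (s + 1)*(s^2 + 7*s + 12) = (s + 1)*(s + 3)*(s + 4)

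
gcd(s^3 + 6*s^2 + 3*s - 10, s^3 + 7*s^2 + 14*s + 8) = s + 2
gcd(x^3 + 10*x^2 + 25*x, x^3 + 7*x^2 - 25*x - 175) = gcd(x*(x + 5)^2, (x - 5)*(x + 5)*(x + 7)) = x + 5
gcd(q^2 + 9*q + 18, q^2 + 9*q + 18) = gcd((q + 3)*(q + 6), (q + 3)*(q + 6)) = q^2 + 9*q + 18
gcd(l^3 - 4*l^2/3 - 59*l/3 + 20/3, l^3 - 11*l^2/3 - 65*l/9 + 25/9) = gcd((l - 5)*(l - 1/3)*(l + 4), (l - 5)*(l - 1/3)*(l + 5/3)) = l^2 - 16*l/3 + 5/3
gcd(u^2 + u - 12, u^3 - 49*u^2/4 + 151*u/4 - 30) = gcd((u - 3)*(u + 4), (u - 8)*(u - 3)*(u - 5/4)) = u - 3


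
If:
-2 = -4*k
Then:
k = 1/2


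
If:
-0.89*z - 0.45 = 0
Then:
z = -0.51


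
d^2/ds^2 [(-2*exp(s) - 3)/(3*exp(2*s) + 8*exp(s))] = 6*(-3*exp(3*s) - 10*exp(2*s) - 36*exp(s) - 32)*exp(-s)/(27*exp(3*s) + 216*exp(2*s) + 576*exp(s) + 512)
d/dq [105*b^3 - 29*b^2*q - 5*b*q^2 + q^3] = -29*b^2 - 10*b*q + 3*q^2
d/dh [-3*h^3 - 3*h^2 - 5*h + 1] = -9*h^2 - 6*h - 5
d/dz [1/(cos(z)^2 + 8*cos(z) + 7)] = 2*(cos(z) + 4)*sin(z)/(cos(z)^2 + 8*cos(z) + 7)^2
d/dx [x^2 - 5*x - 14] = 2*x - 5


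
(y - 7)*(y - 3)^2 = y^3 - 13*y^2 + 51*y - 63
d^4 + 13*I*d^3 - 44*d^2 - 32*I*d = d*(d + I)*(d + 4*I)*(d + 8*I)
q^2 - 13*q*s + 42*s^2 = (q - 7*s)*(q - 6*s)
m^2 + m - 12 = (m - 3)*(m + 4)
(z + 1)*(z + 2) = z^2 + 3*z + 2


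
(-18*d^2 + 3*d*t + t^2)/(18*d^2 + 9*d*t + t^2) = (-3*d + t)/(3*d + t)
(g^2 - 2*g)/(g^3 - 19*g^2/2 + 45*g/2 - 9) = 2*g*(g - 2)/(2*g^3 - 19*g^2 + 45*g - 18)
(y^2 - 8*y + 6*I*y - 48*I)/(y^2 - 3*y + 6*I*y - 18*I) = (y - 8)/(y - 3)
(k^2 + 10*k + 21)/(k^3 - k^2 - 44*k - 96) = (k + 7)/(k^2 - 4*k - 32)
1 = 1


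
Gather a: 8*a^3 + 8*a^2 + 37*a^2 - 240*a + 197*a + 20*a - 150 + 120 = 8*a^3 + 45*a^2 - 23*a - 30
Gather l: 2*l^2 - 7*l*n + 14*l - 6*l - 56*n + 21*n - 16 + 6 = 2*l^2 + l*(8 - 7*n) - 35*n - 10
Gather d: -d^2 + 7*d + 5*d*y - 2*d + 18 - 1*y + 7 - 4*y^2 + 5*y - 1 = -d^2 + d*(5*y + 5) - 4*y^2 + 4*y + 24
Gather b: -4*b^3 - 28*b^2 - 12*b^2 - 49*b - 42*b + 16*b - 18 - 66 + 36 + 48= -4*b^3 - 40*b^2 - 75*b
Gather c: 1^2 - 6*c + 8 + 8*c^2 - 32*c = 8*c^2 - 38*c + 9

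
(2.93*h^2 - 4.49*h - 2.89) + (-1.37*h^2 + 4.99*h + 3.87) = 1.56*h^2 + 0.5*h + 0.98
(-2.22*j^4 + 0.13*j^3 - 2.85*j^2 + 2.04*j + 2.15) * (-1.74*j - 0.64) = 3.8628*j^5 + 1.1946*j^4 + 4.8758*j^3 - 1.7256*j^2 - 5.0466*j - 1.376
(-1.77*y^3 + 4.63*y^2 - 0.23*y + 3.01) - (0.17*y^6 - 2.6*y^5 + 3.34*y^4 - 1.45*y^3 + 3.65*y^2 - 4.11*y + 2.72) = -0.17*y^6 + 2.6*y^5 - 3.34*y^4 - 0.32*y^3 + 0.98*y^2 + 3.88*y + 0.29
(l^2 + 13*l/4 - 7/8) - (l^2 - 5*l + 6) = 33*l/4 - 55/8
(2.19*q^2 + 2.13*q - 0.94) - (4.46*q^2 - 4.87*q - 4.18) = -2.27*q^2 + 7.0*q + 3.24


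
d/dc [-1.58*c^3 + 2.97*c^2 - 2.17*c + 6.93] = -4.74*c^2 + 5.94*c - 2.17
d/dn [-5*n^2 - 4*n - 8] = -10*n - 4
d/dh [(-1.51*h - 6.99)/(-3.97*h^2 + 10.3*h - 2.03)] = (-5.9947*h^2 - 55.5006*h + 75.0623)/(15.7609*h^4 - 81.782*h^3 + 122.2082*h^2 - 41.818*h + 4.1209)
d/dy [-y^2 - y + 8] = -2*y - 1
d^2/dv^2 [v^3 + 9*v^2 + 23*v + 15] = 6*v + 18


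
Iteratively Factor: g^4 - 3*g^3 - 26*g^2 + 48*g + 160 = (g + 4)*(g^3 - 7*g^2 + 2*g + 40) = (g - 4)*(g + 4)*(g^2 - 3*g - 10) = (g - 5)*(g - 4)*(g + 4)*(g + 2)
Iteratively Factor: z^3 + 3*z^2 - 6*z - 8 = (z - 2)*(z^2 + 5*z + 4) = (z - 2)*(z + 1)*(z + 4)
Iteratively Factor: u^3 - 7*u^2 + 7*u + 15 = (u + 1)*(u^2 - 8*u + 15) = (u - 5)*(u + 1)*(u - 3)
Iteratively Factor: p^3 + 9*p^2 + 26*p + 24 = (p + 2)*(p^2 + 7*p + 12) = (p + 2)*(p + 3)*(p + 4)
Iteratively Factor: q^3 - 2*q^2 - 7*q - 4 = (q - 4)*(q^2 + 2*q + 1) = (q - 4)*(q + 1)*(q + 1)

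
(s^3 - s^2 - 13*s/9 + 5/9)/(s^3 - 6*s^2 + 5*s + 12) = (s^2 - 2*s + 5/9)/(s^2 - 7*s + 12)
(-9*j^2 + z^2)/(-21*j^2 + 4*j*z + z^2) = (3*j + z)/(7*j + z)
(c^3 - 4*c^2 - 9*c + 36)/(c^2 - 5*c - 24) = (c^2 - 7*c + 12)/(c - 8)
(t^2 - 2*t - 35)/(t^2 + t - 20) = (t - 7)/(t - 4)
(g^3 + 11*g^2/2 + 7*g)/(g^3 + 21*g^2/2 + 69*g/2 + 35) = g/(g + 5)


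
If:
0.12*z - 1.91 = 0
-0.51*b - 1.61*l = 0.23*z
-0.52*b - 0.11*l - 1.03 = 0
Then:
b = -1.61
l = -1.76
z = 15.92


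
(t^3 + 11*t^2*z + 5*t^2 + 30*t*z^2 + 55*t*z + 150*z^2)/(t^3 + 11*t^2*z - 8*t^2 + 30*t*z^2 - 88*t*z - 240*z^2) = (t + 5)/(t - 8)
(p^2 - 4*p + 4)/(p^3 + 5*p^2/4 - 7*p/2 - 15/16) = 16*(p^2 - 4*p + 4)/(16*p^3 + 20*p^2 - 56*p - 15)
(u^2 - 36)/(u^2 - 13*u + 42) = (u + 6)/(u - 7)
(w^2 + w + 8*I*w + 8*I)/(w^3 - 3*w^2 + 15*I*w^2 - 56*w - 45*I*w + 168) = (w + 1)/(w^2 + w*(-3 + 7*I) - 21*I)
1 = 1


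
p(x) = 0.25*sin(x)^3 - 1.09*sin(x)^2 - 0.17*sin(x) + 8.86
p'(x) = 0.75*sin(x)^2*cos(x) - 2.18*sin(x)*cos(x) - 0.17*cos(x)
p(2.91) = 8.77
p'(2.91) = 0.61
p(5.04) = 7.83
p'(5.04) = 0.83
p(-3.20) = 8.85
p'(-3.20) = 0.29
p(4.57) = 7.72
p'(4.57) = -0.39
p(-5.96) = 8.70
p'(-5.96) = -0.75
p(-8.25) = 7.89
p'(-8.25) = -0.96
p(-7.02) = 8.41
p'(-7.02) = 1.21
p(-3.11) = 8.86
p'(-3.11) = 0.10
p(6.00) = 8.82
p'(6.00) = 0.48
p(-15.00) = 8.44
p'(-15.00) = -1.19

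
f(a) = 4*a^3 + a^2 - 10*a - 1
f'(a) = 12*a^2 + 2*a - 10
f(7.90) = 1954.57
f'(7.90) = 754.72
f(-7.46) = -1531.39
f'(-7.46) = 642.90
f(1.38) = -2.38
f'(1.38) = 15.61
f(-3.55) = -131.85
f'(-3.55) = 134.13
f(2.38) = 34.79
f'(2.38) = 62.73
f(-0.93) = 5.95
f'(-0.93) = -1.48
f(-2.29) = -20.89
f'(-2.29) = 48.35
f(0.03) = -1.30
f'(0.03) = -9.93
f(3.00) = 86.00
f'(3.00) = 104.00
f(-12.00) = -6649.00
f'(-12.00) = 1694.00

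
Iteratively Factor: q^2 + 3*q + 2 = (q + 1)*(q + 2)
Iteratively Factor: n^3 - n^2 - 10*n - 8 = (n - 4)*(n^2 + 3*n + 2) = (n - 4)*(n + 2)*(n + 1)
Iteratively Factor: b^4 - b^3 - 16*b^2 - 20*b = (b - 5)*(b^3 + 4*b^2 + 4*b) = (b - 5)*(b + 2)*(b^2 + 2*b) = (b - 5)*(b + 2)^2*(b)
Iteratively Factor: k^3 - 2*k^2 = (k)*(k^2 - 2*k) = k*(k - 2)*(k)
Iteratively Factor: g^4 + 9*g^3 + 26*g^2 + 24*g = (g + 3)*(g^3 + 6*g^2 + 8*g) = (g + 3)*(g + 4)*(g^2 + 2*g) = g*(g + 3)*(g + 4)*(g + 2)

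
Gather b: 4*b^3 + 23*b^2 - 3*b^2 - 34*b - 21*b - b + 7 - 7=4*b^3 + 20*b^2 - 56*b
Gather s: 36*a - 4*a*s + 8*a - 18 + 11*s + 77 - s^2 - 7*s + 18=44*a - s^2 + s*(4 - 4*a) + 77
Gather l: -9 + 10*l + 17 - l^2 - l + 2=-l^2 + 9*l + 10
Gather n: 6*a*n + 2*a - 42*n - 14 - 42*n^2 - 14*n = 2*a - 42*n^2 + n*(6*a - 56) - 14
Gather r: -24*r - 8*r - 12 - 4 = -32*r - 16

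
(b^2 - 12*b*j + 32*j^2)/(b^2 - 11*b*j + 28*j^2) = (b - 8*j)/(b - 7*j)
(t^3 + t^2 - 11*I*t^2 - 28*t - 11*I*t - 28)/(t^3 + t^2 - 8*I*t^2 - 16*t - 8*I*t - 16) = (t - 7*I)/(t - 4*I)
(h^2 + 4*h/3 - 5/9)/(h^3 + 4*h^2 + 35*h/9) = (3*h - 1)/(h*(3*h + 7))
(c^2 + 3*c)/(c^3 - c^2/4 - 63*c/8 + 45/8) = 8*c/(8*c^2 - 26*c + 15)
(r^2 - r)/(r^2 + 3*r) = (r - 1)/(r + 3)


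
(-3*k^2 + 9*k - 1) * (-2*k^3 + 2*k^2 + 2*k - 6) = 6*k^5 - 24*k^4 + 14*k^3 + 34*k^2 - 56*k + 6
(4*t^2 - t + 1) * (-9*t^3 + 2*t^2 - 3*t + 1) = -36*t^5 + 17*t^4 - 23*t^3 + 9*t^2 - 4*t + 1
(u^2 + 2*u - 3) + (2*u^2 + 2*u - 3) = 3*u^2 + 4*u - 6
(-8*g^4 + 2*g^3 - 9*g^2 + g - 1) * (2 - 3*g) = 24*g^5 - 22*g^4 + 31*g^3 - 21*g^2 + 5*g - 2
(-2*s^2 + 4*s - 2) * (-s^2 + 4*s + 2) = 2*s^4 - 12*s^3 + 14*s^2 - 4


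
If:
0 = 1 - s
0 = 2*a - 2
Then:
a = 1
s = 1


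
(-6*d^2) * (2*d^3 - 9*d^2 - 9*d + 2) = -12*d^5 + 54*d^4 + 54*d^3 - 12*d^2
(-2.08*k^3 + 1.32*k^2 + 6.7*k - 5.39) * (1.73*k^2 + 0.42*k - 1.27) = -3.5984*k^5 + 1.41*k^4 + 14.787*k^3 - 8.1871*k^2 - 10.7728*k + 6.8453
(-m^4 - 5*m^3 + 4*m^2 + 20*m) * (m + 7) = -m^5 - 12*m^4 - 31*m^3 + 48*m^2 + 140*m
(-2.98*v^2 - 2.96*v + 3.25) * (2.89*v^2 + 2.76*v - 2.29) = -8.6122*v^4 - 16.7792*v^3 + 8.0471*v^2 + 15.7484*v - 7.4425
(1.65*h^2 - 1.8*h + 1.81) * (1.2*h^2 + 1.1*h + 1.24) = 1.98*h^4 - 0.345*h^3 + 2.238*h^2 - 0.241*h + 2.2444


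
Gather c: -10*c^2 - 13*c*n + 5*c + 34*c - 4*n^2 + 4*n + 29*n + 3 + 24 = -10*c^2 + c*(39 - 13*n) - 4*n^2 + 33*n + 27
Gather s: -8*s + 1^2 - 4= -8*s - 3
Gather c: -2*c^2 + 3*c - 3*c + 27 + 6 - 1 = 32 - 2*c^2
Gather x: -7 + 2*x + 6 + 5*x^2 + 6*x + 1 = 5*x^2 + 8*x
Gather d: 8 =8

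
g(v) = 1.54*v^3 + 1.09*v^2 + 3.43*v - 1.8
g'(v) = 4.62*v^2 + 2.18*v + 3.43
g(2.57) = 40.36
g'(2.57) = 39.55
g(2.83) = 51.54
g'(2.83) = 46.60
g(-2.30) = -22.66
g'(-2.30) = 22.86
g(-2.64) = -31.59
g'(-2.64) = 29.87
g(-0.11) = -2.17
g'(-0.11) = 3.25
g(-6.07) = -326.88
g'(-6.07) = 160.42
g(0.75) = 2.04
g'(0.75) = 7.66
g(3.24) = 73.13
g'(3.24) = 58.99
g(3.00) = 59.88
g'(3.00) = 51.55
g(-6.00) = -315.78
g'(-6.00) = 156.67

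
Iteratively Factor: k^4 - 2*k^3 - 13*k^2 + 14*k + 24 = (k + 1)*(k^3 - 3*k^2 - 10*k + 24) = (k - 2)*(k + 1)*(k^2 - k - 12) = (k - 2)*(k + 1)*(k + 3)*(k - 4)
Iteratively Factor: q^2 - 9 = (q + 3)*(q - 3)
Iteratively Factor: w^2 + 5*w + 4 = (w + 1)*(w + 4)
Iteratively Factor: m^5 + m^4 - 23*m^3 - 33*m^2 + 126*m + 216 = (m - 4)*(m^4 + 5*m^3 - 3*m^2 - 45*m - 54) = (m - 4)*(m - 3)*(m^3 + 8*m^2 + 21*m + 18) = (m - 4)*(m - 3)*(m + 3)*(m^2 + 5*m + 6) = (m - 4)*(m - 3)*(m + 3)^2*(m + 2)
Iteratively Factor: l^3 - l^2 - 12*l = (l + 3)*(l^2 - 4*l) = l*(l + 3)*(l - 4)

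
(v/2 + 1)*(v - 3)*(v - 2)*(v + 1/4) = v^4/2 - 11*v^3/8 - 19*v^2/8 + 11*v/2 + 3/2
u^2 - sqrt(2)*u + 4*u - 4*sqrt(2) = (u + 4)*(u - sqrt(2))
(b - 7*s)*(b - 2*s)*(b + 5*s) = b^3 - 4*b^2*s - 31*b*s^2 + 70*s^3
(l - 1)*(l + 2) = l^2 + l - 2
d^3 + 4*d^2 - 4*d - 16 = (d - 2)*(d + 2)*(d + 4)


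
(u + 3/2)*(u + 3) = u^2 + 9*u/2 + 9/2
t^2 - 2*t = t*(t - 2)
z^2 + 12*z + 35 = (z + 5)*(z + 7)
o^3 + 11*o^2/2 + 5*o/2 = o*(o + 1/2)*(o + 5)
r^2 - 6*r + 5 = (r - 5)*(r - 1)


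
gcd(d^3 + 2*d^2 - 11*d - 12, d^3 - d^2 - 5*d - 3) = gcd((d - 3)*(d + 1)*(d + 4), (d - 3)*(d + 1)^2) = d^2 - 2*d - 3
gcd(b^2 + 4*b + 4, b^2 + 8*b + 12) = b + 2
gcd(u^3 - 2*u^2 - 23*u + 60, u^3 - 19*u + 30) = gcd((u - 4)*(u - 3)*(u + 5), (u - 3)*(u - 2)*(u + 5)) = u^2 + 2*u - 15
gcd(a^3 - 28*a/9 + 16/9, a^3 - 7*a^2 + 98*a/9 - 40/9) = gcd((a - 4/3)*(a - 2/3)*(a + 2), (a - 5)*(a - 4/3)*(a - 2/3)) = a^2 - 2*a + 8/9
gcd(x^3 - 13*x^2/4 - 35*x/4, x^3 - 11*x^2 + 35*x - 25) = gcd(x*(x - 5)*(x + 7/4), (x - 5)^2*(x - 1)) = x - 5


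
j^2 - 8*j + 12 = (j - 6)*(j - 2)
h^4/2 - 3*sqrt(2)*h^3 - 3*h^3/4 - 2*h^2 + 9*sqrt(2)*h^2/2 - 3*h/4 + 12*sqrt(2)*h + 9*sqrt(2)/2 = (h/2 + 1/2)*(h - 3)*(h + 1/2)*(h - 6*sqrt(2))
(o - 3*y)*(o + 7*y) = o^2 + 4*o*y - 21*y^2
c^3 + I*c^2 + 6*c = c*(c - 2*I)*(c + 3*I)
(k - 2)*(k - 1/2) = k^2 - 5*k/2 + 1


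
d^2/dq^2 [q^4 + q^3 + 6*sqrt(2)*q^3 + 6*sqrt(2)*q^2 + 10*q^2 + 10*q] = 12*q^2 + 6*q + 36*sqrt(2)*q + 12*sqrt(2) + 20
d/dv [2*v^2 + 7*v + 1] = 4*v + 7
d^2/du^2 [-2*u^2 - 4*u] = -4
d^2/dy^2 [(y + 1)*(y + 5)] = 2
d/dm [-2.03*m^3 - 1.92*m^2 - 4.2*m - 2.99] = -6.09*m^2 - 3.84*m - 4.2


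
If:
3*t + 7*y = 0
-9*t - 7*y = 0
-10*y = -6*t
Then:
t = 0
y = 0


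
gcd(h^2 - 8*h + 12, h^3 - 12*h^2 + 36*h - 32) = h - 2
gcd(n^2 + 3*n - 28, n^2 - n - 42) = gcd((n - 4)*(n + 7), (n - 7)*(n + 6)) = 1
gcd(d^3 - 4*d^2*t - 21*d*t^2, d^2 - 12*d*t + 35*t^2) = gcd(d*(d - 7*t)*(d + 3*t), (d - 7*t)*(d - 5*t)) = -d + 7*t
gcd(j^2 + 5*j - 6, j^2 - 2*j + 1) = j - 1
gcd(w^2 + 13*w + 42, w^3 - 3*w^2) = 1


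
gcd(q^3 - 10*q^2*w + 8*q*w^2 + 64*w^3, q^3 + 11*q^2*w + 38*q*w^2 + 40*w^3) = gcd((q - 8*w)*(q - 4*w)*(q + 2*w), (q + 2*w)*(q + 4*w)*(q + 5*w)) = q + 2*w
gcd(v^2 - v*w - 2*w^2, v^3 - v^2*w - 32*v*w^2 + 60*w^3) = v - 2*w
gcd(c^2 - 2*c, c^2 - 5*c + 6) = c - 2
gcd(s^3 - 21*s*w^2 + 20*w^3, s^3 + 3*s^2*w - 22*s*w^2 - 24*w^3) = s - 4*w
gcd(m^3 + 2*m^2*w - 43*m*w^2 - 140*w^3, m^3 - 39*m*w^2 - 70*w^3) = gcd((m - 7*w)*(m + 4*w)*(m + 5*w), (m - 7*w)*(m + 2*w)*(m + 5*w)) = -m^2 + 2*m*w + 35*w^2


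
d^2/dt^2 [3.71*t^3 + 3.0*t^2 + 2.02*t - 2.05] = 22.26*t + 6.0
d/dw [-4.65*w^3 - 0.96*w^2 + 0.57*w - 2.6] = -13.95*w^2 - 1.92*w + 0.57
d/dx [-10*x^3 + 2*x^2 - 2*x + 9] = -30*x^2 + 4*x - 2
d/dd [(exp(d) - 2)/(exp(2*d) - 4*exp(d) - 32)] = (-2*(exp(d) - 2)^2 + exp(2*d) - 4*exp(d) - 32)*exp(d)/(-exp(2*d) + 4*exp(d) + 32)^2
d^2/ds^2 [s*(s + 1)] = 2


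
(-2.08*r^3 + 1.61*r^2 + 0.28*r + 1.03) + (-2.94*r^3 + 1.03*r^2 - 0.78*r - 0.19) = -5.02*r^3 + 2.64*r^2 - 0.5*r + 0.84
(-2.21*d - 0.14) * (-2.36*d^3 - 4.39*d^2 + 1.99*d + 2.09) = 5.2156*d^4 + 10.0323*d^3 - 3.7833*d^2 - 4.8975*d - 0.2926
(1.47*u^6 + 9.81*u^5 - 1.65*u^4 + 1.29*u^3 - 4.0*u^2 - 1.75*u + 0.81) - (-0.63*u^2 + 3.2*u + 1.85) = 1.47*u^6 + 9.81*u^5 - 1.65*u^4 + 1.29*u^3 - 3.37*u^2 - 4.95*u - 1.04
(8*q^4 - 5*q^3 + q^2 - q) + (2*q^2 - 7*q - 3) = 8*q^4 - 5*q^3 + 3*q^2 - 8*q - 3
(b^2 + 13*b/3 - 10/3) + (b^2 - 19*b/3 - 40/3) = 2*b^2 - 2*b - 50/3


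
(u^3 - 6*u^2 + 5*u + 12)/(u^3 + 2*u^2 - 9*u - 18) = (u^2 - 3*u - 4)/(u^2 + 5*u + 6)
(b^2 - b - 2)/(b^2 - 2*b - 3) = (b - 2)/(b - 3)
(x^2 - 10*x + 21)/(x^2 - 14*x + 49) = (x - 3)/(x - 7)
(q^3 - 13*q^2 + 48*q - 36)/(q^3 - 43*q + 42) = (q - 6)/(q + 7)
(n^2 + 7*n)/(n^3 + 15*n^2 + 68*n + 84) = n/(n^2 + 8*n + 12)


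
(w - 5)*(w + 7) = w^2 + 2*w - 35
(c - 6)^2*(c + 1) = c^3 - 11*c^2 + 24*c + 36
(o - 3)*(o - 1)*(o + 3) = o^3 - o^2 - 9*o + 9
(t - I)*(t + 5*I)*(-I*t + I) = -I*t^3 + 4*t^2 + I*t^2 - 4*t - 5*I*t + 5*I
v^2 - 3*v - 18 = (v - 6)*(v + 3)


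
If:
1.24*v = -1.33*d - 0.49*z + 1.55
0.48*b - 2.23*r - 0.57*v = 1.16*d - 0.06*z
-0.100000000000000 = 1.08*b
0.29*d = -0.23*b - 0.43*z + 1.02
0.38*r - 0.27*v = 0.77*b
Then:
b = -0.09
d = 0.21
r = -0.10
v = 0.12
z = 2.28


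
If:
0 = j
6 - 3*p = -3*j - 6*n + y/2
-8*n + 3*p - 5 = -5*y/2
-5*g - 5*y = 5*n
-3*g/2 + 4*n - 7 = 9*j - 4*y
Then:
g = -14/11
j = 0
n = 39/44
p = 89/24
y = 17/44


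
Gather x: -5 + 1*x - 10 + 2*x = 3*x - 15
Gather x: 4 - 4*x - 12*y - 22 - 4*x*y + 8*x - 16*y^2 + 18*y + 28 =x*(4 - 4*y) - 16*y^2 + 6*y + 10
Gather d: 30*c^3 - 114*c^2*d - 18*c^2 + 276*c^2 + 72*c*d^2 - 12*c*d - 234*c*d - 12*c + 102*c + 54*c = 30*c^3 + 258*c^2 + 72*c*d^2 + 144*c + d*(-114*c^2 - 246*c)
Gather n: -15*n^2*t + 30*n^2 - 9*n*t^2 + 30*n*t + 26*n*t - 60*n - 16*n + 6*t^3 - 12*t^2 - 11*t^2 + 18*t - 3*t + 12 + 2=n^2*(30 - 15*t) + n*(-9*t^2 + 56*t - 76) + 6*t^3 - 23*t^2 + 15*t + 14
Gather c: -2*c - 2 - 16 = -2*c - 18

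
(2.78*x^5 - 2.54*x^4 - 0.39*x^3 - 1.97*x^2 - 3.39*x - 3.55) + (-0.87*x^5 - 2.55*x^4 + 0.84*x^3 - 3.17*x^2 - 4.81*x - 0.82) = 1.91*x^5 - 5.09*x^4 + 0.45*x^3 - 5.14*x^2 - 8.2*x - 4.37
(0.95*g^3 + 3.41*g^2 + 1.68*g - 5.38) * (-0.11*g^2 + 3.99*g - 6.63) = -0.1045*g^5 + 3.4154*g^4 + 7.1226*g^3 - 15.3133*g^2 - 32.6046*g + 35.6694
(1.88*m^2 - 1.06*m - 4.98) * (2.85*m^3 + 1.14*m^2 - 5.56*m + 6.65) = 5.358*m^5 - 0.877800000000001*m^4 - 25.8542*m^3 + 12.7184*m^2 + 20.6398*m - 33.117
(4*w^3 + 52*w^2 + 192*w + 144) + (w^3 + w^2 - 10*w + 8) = 5*w^3 + 53*w^2 + 182*w + 152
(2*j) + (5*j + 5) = 7*j + 5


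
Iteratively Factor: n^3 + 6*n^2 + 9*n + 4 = (n + 1)*(n^2 + 5*n + 4) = (n + 1)^2*(n + 4)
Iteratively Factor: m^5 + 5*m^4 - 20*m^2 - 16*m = (m + 2)*(m^4 + 3*m^3 - 6*m^2 - 8*m) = (m - 2)*(m + 2)*(m^3 + 5*m^2 + 4*m) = (m - 2)*(m + 1)*(m + 2)*(m^2 + 4*m) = (m - 2)*(m + 1)*(m + 2)*(m + 4)*(m)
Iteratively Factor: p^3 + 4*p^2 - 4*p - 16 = (p - 2)*(p^2 + 6*p + 8) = (p - 2)*(p + 4)*(p + 2)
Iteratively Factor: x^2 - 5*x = (x)*(x - 5)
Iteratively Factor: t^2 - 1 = (t - 1)*(t + 1)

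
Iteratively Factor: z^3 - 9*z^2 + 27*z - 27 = (z - 3)*(z^2 - 6*z + 9) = (z - 3)^2*(z - 3)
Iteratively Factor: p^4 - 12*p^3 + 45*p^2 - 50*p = (p)*(p^3 - 12*p^2 + 45*p - 50) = p*(p - 5)*(p^2 - 7*p + 10) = p*(p - 5)*(p - 2)*(p - 5)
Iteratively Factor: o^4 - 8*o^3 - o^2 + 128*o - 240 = (o - 3)*(o^3 - 5*o^2 - 16*o + 80) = (o - 3)*(o + 4)*(o^2 - 9*o + 20) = (o - 5)*(o - 3)*(o + 4)*(o - 4)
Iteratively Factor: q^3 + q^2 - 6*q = (q)*(q^2 + q - 6) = q*(q + 3)*(q - 2)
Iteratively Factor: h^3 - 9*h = (h)*(h^2 - 9) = h*(h - 3)*(h + 3)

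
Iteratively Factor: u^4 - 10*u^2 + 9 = (u - 3)*(u^3 + 3*u^2 - u - 3) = (u - 3)*(u + 3)*(u^2 - 1) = (u - 3)*(u - 1)*(u + 3)*(u + 1)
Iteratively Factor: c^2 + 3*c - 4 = (c - 1)*(c + 4)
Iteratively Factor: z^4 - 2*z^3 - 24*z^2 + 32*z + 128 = (z - 4)*(z^3 + 2*z^2 - 16*z - 32) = (z - 4)*(z + 2)*(z^2 - 16) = (z - 4)^2*(z + 2)*(z + 4)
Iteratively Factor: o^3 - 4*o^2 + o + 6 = (o - 2)*(o^2 - 2*o - 3) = (o - 2)*(o + 1)*(o - 3)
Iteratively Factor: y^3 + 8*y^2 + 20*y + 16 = (y + 2)*(y^2 + 6*y + 8) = (y + 2)*(y + 4)*(y + 2)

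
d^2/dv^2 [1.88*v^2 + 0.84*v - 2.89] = 3.76000000000000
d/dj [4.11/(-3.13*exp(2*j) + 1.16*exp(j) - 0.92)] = (25.7286*exp(j) - 4.7676)*exp(j)/(3.13*exp(2*j) - 1.16*exp(j) + 0.92)^2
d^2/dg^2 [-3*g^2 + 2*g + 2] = -6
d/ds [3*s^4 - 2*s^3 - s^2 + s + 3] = 12*s^3 - 6*s^2 - 2*s + 1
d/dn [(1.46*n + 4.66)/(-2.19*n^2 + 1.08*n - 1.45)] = (3.1974*n^2 + 20.4108*n - 7.1498)/(4.7961*n^4 - 4.7304*n^3 + 7.5174*n^2 - 3.132*n + 2.1025)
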